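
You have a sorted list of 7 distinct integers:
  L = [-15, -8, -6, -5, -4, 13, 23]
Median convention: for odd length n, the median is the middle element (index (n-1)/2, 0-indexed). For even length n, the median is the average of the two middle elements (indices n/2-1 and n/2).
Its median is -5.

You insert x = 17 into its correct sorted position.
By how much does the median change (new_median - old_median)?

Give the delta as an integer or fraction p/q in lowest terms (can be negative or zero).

Old median = -5
After inserting x = 17: new sorted = [-15, -8, -6, -5, -4, 13, 17, 23]
New median = -9/2
Delta = -9/2 - -5 = 1/2

Answer: 1/2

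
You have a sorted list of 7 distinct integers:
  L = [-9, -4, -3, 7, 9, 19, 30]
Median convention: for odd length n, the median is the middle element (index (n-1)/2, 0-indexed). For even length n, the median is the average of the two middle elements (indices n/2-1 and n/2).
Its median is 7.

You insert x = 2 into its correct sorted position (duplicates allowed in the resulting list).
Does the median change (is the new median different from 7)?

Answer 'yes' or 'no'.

Old median = 7
Insert x = 2
New median = 9/2
Changed? yes

Answer: yes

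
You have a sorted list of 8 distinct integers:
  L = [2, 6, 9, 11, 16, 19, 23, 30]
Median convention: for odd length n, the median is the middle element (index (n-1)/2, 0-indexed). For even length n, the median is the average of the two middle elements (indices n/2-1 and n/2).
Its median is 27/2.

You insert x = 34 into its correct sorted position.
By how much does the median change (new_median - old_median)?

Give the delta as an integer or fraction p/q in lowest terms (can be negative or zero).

Answer: 5/2

Derivation:
Old median = 27/2
After inserting x = 34: new sorted = [2, 6, 9, 11, 16, 19, 23, 30, 34]
New median = 16
Delta = 16 - 27/2 = 5/2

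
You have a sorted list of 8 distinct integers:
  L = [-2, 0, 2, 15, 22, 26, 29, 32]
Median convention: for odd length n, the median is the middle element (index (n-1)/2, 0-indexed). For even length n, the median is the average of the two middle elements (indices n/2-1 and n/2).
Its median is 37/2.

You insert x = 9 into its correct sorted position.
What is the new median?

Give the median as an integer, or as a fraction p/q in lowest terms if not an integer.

Answer: 15

Derivation:
Old list (sorted, length 8): [-2, 0, 2, 15, 22, 26, 29, 32]
Old median = 37/2
Insert x = 9
Old length even (8). Middle pair: indices 3,4 = 15,22.
New length odd (9). New median = single middle element.
x = 9: 3 elements are < x, 5 elements are > x.
New sorted list: [-2, 0, 2, 9, 15, 22, 26, 29, 32]
New median = 15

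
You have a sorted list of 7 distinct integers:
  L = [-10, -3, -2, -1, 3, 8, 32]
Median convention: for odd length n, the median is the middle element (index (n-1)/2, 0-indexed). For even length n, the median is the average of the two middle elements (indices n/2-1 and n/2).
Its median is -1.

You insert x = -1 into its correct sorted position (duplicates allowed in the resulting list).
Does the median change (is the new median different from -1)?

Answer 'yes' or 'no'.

Old median = -1
Insert x = -1
New median = -1
Changed? no

Answer: no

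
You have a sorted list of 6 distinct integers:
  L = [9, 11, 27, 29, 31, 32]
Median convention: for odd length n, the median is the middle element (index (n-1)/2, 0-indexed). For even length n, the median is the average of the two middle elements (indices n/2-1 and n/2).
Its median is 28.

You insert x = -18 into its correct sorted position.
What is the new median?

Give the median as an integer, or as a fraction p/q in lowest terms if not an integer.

Answer: 27

Derivation:
Old list (sorted, length 6): [9, 11, 27, 29, 31, 32]
Old median = 28
Insert x = -18
Old length even (6). Middle pair: indices 2,3 = 27,29.
New length odd (7). New median = single middle element.
x = -18: 0 elements are < x, 6 elements are > x.
New sorted list: [-18, 9, 11, 27, 29, 31, 32]
New median = 27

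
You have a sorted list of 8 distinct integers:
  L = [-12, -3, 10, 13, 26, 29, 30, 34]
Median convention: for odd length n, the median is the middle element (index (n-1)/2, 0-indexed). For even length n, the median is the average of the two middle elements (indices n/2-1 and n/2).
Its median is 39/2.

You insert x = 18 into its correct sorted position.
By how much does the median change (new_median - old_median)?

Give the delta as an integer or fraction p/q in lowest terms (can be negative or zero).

Old median = 39/2
After inserting x = 18: new sorted = [-12, -3, 10, 13, 18, 26, 29, 30, 34]
New median = 18
Delta = 18 - 39/2 = -3/2

Answer: -3/2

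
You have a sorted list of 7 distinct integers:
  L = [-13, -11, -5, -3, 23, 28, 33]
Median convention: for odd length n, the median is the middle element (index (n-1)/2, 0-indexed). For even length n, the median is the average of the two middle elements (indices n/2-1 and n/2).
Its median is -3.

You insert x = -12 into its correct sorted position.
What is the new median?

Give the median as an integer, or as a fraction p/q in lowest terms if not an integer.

Old list (sorted, length 7): [-13, -11, -5, -3, 23, 28, 33]
Old median = -3
Insert x = -12
Old length odd (7). Middle was index 3 = -3.
New length even (8). New median = avg of two middle elements.
x = -12: 1 elements are < x, 6 elements are > x.
New sorted list: [-13, -12, -11, -5, -3, 23, 28, 33]
New median = -4

Answer: -4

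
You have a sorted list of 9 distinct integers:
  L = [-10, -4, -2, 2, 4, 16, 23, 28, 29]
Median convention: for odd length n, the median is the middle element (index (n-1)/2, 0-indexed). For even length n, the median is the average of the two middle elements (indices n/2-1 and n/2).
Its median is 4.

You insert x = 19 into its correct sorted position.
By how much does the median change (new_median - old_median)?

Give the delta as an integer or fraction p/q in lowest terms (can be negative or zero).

Old median = 4
After inserting x = 19: new sorted = [-10, -4, -2, 2, 4, 16, 19, 23, 28, 29]
New median = 10
Delta = 10 - 4 = 6

Answer: 6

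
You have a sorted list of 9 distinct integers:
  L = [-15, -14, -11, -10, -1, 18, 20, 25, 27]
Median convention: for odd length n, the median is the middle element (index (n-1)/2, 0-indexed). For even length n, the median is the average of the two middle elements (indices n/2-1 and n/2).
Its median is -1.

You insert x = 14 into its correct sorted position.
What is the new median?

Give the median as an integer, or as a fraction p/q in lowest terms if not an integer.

Old list (sorted, length 9): [-15, -14, -11, -10, -1, 18, 20, 25, 27]
Old median = -1
Insert x = 14
Old length odd (9). Middle was index 4 = -1.
New length even (10). New median = avg of two middle elements.
x = 14: 5 elements are < x, 4 elements are > x.
New sorted list: [-15, -14, -11, -10, -1, 14, 18, 20, 25, 27]
New median = 13/2

Answer: 13/2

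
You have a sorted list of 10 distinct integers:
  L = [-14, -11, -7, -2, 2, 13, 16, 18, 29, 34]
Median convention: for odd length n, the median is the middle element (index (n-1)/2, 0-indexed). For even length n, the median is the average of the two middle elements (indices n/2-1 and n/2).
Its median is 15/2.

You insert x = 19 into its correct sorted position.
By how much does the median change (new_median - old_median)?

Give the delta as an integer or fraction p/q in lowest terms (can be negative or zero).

Answer: 11/2

Derivation:
Old median = 15/2
After inserting x = 19: new sorted = [-14, -11, -7, -2, 2, 13, 16, 18, 19, 29, 34]
New median = 13
Delta = 13 - 15/2 = 11/2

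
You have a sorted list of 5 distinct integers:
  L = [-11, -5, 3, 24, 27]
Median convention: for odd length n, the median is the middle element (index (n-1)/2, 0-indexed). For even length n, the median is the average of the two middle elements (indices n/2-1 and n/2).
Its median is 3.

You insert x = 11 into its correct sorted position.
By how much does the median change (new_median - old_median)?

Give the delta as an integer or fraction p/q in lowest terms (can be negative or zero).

Answer: 4

Derivation:
Old median = 3
After inserting x = 11: new sorted = [-11, -5, 3, 11, 24, 27]
New median = 7
Delta = 7 - 3 = 4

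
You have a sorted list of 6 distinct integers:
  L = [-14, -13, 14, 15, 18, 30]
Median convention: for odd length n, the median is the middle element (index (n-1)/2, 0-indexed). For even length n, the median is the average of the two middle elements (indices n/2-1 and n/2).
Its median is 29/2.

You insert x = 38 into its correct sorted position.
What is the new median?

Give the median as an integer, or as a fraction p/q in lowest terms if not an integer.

Old list (sorted, length 6): [-14, -13, 14, 15, 18, 30]
Old median = 29/2
Insert x = 38
Old length even (6). Middle pair: indices 2,3 = 14,15.
New length odd (7). New median = single middle element.
x = 38: 6 elements are < x, 0 elements are > x.
New sorted list: [-14, -13, 14, 15, 18, 30, 38]
New median = 15

Answer: 15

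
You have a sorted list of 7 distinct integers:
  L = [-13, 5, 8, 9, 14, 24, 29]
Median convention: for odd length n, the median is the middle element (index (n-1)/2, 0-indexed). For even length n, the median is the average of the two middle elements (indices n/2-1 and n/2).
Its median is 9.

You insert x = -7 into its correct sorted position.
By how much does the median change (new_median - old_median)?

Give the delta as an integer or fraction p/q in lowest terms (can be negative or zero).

Answer: -1/2

Derivation:
Old median = 9
After inserting x = -7: new sorted = [-13, -7, 5, 8, 9, 14, 24, 29]
New median = 17/2
Delta = 17/2 - 9 = -1/2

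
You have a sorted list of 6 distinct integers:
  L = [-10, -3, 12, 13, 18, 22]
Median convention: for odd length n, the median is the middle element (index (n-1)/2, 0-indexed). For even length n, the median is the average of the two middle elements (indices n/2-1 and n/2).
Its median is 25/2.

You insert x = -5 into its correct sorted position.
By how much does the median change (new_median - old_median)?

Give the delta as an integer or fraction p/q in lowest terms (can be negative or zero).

Answer: -1/2

Derivation:
Old median = 25/2
After inserting x = -5: new sorted = [-10, -5, -3, 12, 13, 18, 22]
New median = 12
Delta = 12 - 25/2 = -1/2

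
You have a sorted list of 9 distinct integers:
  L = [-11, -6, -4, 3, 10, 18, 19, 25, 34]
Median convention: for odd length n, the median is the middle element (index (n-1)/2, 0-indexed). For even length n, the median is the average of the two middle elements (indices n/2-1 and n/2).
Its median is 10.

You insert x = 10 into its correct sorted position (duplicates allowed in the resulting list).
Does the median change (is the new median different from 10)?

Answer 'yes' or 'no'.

Old median = 10
Insert x = 10
New median = 10
Changed? no

Answer: no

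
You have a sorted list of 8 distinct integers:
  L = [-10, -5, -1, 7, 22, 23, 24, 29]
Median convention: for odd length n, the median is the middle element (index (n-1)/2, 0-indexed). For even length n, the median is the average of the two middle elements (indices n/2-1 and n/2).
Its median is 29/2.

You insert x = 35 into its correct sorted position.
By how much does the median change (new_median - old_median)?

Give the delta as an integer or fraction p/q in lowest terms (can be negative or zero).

Old median = 29/2
After inserting x = 35: new sorted = [-10, -5, -1, 7, 22, 23, 24, 29, 35]
New median = 22
Delta = 22 - 29/2 = 15/2

Answer: 15/2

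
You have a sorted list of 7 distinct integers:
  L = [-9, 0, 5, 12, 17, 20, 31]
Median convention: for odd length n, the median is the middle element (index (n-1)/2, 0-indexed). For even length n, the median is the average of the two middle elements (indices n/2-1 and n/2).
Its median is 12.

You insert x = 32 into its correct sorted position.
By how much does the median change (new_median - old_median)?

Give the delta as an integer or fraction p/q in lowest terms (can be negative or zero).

Old median = 12
After inserting x = 32: new sorted = [-9, 0, 5, 12, 17, 20, 31, 32]
New median = 29/2
Delta = 29/2 - 12 = 5/2

Answer: 5/2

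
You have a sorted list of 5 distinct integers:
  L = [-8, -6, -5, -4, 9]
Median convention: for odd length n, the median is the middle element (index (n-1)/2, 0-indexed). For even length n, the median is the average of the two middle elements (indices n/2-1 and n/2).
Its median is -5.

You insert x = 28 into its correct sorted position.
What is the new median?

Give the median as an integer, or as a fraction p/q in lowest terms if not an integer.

Old list (sorted, length 5): [-8, -6, -5, -4, 9]
Old median = -5
Insert x = 28
Old length odd (5). Middle was index 2 = -5.
New length even (6). New median = avg of two middle elements.
x = 28: 5 elements are < x, 0 elements are > x.
New sorted list: [-8, -6, -5, -4, 9, 28]
New median = -9/2

Answer: -9/2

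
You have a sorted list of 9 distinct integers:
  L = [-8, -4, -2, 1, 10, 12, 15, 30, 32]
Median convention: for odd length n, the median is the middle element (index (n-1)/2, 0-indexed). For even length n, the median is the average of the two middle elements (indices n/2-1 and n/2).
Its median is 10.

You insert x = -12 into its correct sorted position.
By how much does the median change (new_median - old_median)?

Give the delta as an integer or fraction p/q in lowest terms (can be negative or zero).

Old median = 10
After inserting x = -12: new sorted = [-12, -8, -4, -2, 1, 10, 12, 15, 30, 32]
New median = 11/2
Delta = 11/2 - 10 = -9/2

Answer: -9/2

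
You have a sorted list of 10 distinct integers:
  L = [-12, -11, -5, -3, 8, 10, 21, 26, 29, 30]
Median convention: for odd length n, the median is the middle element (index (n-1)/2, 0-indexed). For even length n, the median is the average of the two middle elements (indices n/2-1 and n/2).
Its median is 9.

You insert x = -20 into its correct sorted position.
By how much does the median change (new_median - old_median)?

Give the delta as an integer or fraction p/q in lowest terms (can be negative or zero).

Answer: -1

Derivation:
Old median = 9
After inserting x = -20: new sorted = [-20, -12, -11, -5, -3, 8, 10, 21, 26, 29, 30]
New median = 8
Delta = 8 - 9 = -1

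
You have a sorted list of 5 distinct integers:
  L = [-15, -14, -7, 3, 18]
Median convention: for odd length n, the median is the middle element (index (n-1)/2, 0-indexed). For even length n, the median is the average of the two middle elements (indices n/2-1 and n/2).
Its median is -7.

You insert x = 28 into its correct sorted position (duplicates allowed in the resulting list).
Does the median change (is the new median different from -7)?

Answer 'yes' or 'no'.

Old median = -7
Insert x = 28
New median = -2
Changed? yes

Answer: yes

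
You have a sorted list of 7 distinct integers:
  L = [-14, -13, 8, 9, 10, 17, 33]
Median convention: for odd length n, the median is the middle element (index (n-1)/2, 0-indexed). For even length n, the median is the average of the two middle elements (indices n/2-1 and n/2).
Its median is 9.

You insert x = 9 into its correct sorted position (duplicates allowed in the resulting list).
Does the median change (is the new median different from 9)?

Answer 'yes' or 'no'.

Answer: no

Derivation:
Old median = 9
Insert x = 9
New median = 9
Changed? no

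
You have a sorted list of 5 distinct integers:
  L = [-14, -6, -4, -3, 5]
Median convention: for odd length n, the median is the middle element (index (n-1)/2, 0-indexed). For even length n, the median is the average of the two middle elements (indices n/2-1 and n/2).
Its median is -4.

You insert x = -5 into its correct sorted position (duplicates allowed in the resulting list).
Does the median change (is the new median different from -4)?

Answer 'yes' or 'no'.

Old median = -4
Insert x = -5
New median = -9/2
Changed? yes

Answer: yes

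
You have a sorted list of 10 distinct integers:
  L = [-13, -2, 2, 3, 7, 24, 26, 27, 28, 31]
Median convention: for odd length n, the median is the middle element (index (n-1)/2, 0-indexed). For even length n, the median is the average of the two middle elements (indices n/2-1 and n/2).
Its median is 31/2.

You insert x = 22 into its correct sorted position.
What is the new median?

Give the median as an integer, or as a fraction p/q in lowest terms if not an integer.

Answer: 22

Derivation:
Old list (sorted, length 10): [-13, -2, 2, 3, 7, 24, 26, 27, 28, 31]
Old median = 31/2
Insert x = 22
Old length even (10). Middle pair: indices 4,5 = 7,24.
New length odd (11). New median = single middle element.
x = 22: 5 elements are < x, 5 elements are > x.
New sorted list: [-13, -2, 2, 3, 7, 22, 24, 26, 27, 28, 31]
New median = 22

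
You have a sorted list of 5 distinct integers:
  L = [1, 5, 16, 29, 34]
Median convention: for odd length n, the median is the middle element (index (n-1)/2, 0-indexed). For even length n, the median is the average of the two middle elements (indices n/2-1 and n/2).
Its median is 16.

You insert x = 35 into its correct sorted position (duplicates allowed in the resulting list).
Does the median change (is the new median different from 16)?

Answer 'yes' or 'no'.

Old median = 16
Insert x = 35
New median = 45/2
Changed? yes

Answer: yes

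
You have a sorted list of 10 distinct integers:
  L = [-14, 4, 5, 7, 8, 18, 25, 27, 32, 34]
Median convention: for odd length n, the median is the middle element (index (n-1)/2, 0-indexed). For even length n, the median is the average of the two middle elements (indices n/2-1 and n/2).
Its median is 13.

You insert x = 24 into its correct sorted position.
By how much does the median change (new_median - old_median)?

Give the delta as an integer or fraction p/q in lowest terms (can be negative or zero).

Old median = 13
After inserting x = 24: new sorted = [-14, 4, 5, 7, 8, 18, 24, 25, 27, 32, 34]
New median = 18
Delta = 18 - 13 = 5

Answer: 5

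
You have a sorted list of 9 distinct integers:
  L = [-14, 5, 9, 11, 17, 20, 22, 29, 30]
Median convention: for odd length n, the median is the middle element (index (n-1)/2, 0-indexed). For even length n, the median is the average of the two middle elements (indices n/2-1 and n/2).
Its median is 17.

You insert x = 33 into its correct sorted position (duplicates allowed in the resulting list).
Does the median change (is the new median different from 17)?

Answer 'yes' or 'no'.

Old median = 17
Insert x = 33
New median = 37/2
Changed? yes

Answer: yes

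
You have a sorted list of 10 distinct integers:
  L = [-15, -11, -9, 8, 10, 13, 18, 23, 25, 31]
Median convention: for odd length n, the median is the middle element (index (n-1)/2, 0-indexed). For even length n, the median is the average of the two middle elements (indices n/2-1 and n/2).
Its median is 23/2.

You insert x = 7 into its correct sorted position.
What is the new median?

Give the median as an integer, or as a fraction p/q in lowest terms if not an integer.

Old list (sorted, length 10): [-15, -11, -9, 8, 10, 13, 18, 23, 25, 31]
Old median = 23/2
Insert x = 7
Old length even (10). Middle pair: indices 4,5 = 10,13.
New length odd (11). New median = single middle element.
x = 7: 3 elements are < x, 7 elements are > x.
New sorted list: [-15, -11, -9, 7, 8, 10, 13, 18, 23, 25, 31]
New median = 10

Answer: 10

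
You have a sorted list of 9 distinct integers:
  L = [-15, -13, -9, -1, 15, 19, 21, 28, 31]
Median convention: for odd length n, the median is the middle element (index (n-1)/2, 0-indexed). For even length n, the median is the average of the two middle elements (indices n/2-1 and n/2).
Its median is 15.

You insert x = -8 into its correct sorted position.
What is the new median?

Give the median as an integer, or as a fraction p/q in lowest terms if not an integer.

Answer: 7

Derivation:
Old list (sorted, length 9): [-15, -13, -9, -1, 15, 19, 21, 28, 31]
Old median = 15
Insert x = -8
Old length odd (9). Middle was index 4 = 15.
New length even (10). New median = avg of two middle elements.
x = -8: 3 elements are < x, 6 elements are > x.
New sorted list: [-15, -13, -9, -8, -1, 15, 19, 21, 28, 31]
New median = 7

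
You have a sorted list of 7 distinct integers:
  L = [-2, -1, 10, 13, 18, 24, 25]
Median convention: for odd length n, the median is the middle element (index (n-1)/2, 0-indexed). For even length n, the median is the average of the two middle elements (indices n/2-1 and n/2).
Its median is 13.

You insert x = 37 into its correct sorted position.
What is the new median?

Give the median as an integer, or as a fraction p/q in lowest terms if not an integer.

Old list (sorted, length 7): [-2, -1, 10, 13, 18, 24, 25]
Old median = 13
Insert x = 37
Old length odd (7). Middle was index 3 = 13.
New length even (8). New median = avg of two middle elements.
x = 37: 7 elements are < x, 0 elements are > x.
New sorted list: [-2, -1, 10, 13, 18, 24, 25, 37]
New median = 31/2

Answer: 31/2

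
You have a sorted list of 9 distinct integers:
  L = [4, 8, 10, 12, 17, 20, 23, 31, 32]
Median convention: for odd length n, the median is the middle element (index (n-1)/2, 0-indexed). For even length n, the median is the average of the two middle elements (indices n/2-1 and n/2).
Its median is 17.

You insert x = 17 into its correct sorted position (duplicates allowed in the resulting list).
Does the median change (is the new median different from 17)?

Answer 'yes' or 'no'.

Old median = 17
Insert x = 17
New median = 17
Changed? no

Answer: no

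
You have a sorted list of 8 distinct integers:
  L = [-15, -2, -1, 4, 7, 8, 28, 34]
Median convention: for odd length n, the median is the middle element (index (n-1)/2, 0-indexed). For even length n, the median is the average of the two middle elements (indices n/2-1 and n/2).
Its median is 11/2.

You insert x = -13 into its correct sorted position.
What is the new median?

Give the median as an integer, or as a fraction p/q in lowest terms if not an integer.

Answer: 4

Derivation:
Old list (sorted, length 8): [-15, -2, -1, 4, 7, 8, 28, 34]
Old median = 11/2
Insert x = -13
Old length even (8). Middle pair: indices 3,4 = 4,7.
New length odd (9). New median = single middle element.
x = -13: 1 elements are < x, 7 elements are > x.
New sorted list: [-15, -13, -2, -1, 4, 7, 8, 28, 34]
New median = 4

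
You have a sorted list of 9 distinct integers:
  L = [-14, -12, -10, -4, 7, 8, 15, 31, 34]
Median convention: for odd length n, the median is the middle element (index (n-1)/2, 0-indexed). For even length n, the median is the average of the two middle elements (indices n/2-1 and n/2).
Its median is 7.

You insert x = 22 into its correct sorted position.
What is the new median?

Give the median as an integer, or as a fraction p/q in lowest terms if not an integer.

Old list (sorted, length 9): [-14, -12, -10, -4, 7, 8, 15, 31, 34]
Old median = 7
Insert x = 22
Old length odd (9). Middle was index 4 = 7.
New length even (10). New median = avg of two middle elements.
x = 22: 7 elements are < x, 2 elements are > x.
New sorted list: [-14, -12, -10, -4, 7, 8, 15, 22, 31, 34]
New median = 15/2

Answer: 15/2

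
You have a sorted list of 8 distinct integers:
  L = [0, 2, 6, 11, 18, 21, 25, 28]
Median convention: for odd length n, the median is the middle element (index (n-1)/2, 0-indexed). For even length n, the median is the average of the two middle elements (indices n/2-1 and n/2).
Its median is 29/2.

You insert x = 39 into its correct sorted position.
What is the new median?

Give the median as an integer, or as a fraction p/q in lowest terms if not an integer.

Answer: 18

Derivation:
Old list (sorted, length 8): [0, 2, 6, 11, 18, 21, 25, 28]
Old median = 29/2
Insert x = 39
Old length even (8). Middle pair: indices 3,4 = 11,18.
New length odd (9). New median = single middle element.
x = 39: 8 elements are < x, 0 elements are > x.
New sorted list: [0, 2, 6, 11, 18, 21, 25, 28, 39]
New median = 18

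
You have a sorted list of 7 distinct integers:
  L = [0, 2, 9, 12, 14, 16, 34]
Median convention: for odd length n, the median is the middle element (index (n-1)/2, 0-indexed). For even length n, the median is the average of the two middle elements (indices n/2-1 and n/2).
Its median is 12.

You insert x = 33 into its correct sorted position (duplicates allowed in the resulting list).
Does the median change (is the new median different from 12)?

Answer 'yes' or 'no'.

Old median = 12
Insert x = 33
New median = 13
Changed? yes

Answer: yes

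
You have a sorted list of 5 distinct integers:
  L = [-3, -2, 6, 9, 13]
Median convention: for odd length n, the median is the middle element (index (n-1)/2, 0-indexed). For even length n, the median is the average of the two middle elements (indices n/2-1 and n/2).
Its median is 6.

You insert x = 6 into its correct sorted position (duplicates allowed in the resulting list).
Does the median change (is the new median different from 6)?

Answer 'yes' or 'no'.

Answer: no

Derivation:
Old median = 6
Insert x = 6
New median = 6
Changed? no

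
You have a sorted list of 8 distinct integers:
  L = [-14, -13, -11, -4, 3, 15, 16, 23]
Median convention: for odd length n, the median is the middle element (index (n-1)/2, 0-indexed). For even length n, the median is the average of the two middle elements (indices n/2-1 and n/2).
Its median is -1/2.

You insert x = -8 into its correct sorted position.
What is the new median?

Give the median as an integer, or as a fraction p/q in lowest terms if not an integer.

Old list (sorted, length 8): [-14, -13, -11, -4, 3, 15, 16, 23]
Old median = -1/2
Insert x = -8
Old length even (8). Middle pair: indices 3,4 = -4,3.
New length odd (9). New median = single middle element.
x = -8: 3 elements are < x, 5 elements are > x.
New sorted list: [-14, -13, -11, -8, -4, 3, 15, 16, 23]
New median = -4

Answer: -4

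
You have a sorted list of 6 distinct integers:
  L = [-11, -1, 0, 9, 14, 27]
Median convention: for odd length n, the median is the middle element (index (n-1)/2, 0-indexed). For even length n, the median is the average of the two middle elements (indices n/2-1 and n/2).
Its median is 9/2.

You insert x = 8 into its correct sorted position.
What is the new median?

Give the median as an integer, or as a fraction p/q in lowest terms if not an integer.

Answer: 8

Derivation:
Old list (sorted, length 6): [-11, -1, 0, 9, 14, 27]
Old median = 9/2
Insert x = 8
Old length even (6). Middle pair: indices 2,3 = 0,9.
New length odd (7). New median = single middle element.
x = 8: 3 elements are < x, 3 elements are > x.
New sorted list: [-11, -1, 0, 8, 9, 14, 27]
New median = 8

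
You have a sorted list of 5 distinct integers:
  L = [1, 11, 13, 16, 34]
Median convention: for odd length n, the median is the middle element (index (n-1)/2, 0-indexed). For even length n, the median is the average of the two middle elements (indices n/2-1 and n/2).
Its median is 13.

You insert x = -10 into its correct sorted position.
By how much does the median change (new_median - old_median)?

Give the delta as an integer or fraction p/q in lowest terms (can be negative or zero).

Old median = 13
After inserting x = -10: new sorted = [-10, 1, 11, 13, 16, 34]
New median = 12
Delta = 12 - 13 = -1

Answer: -1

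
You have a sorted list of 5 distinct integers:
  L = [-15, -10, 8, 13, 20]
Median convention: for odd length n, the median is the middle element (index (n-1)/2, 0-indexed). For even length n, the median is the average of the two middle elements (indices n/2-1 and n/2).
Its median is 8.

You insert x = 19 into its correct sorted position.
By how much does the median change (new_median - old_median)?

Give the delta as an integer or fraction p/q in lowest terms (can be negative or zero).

Answer: 5/2

Derivation:
Old median = 8
After inserting x = 19: new sorted = [-15, -10, 8, 13, 19, 20]
New median = 21/2
Delta = 21/2 - 8 = 5/2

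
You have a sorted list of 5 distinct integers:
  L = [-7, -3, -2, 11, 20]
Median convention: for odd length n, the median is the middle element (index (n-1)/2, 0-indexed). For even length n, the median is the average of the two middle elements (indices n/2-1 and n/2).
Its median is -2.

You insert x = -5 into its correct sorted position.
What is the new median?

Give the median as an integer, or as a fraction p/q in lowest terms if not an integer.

Answer: -5/2

Derivation:
Old list (sorted, length 5): [-7, -3, -2, 11, 20]
Old median = -2
Insert x = -5
Old length odd (5). Middle was index 2 = -2.
New length even (6). New median = avg of two middle elements.
x = -5: 1 elements are < x, 4 elements are > x.
New sorted list: [-7, -5, -3, -2, 11, 20]
New median = -5/2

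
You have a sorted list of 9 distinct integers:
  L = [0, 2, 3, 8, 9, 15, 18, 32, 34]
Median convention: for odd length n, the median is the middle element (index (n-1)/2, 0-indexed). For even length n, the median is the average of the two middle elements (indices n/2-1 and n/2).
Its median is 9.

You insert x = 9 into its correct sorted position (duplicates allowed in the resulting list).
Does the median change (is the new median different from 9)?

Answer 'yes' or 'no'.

Answer: no

Derivation:
Old median = 9
Insert x = 9
New median = 9
Changed? no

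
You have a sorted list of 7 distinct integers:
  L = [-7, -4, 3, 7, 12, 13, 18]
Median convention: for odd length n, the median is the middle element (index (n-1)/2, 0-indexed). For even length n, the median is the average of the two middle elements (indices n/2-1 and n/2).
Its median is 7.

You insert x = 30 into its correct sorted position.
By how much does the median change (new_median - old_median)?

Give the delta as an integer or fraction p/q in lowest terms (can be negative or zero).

Old median = 7
After inserting x = 30: new sorted = [-7, -4, 3, 7, 12, 13, 18, 30]
New median = 19/2
Delta = 19/2 - 7 = 5/2

Answer: 5/2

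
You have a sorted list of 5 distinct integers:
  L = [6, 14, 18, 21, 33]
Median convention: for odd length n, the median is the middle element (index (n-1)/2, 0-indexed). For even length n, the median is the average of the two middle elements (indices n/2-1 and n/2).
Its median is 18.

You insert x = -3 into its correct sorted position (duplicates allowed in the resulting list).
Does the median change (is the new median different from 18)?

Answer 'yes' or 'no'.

Answer: yes

Derivation:
Old median = 18
Insert x = -3
New median = 16
Changed? yes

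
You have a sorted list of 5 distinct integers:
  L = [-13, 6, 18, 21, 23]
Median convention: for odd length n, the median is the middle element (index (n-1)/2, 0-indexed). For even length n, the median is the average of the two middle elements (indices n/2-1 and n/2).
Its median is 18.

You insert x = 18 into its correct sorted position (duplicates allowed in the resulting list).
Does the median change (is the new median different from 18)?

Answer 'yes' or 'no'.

Answer: no

Derivation:
Old median = 18
Insert x = 18
New median = 18
Changed? no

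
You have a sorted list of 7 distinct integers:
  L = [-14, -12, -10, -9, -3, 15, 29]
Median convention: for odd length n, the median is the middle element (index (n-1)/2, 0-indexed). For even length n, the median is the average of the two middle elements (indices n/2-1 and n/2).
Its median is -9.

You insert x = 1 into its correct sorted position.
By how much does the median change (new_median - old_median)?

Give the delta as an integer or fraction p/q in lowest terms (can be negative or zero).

Old median = -9
After inserting x = 1: new sorted = [-14, -12, -10, -9, -3, 1, 15, 29]
New median = -6
Delta = -6 - -9 = 3

Answer: 3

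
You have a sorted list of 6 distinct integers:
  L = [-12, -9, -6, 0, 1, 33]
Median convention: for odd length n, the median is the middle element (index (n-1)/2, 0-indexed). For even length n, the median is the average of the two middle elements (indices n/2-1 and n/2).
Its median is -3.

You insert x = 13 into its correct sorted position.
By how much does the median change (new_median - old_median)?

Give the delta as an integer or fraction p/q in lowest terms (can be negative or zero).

Answer: 3

Derivation:
Old median = -3
After inserting x = 13: new sorted = [-12, -9, -6, 0, 1, 13, 33]
New median = 0
Delta = 0 - -3 = 3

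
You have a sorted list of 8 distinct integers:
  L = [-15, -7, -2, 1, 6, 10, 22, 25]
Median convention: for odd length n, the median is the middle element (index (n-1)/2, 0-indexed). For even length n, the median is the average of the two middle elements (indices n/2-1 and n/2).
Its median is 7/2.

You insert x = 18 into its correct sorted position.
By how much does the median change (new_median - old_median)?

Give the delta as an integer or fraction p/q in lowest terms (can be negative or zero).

Old median = 7/2
After inserting x = 18: new sorted = [-15, -7, -2, 1, 6, 10, 18, 22, 25]
New median = 6
Delta = 6 - 7/2 = 5/2

Answer: 5/2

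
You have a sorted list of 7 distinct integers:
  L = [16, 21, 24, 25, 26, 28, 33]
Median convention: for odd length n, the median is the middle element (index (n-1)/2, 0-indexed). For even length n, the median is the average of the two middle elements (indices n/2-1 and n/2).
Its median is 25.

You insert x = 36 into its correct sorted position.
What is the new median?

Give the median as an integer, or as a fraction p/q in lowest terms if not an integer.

Old list (sorted, length 7): [16, 21, 24, 25, 26, 28, 33]
Old median = 25
Insert x = 36
Old length odd (7). Middle was index 3 = 25.
New length even (8). New median = avg of two middle elements.
x = 36: 7 elements are < x, 0 elements are > x.
New sorted list: [16, 21, 24, 25, 26, 28, 33, 36]
New median = 51/2

Answer: 51/2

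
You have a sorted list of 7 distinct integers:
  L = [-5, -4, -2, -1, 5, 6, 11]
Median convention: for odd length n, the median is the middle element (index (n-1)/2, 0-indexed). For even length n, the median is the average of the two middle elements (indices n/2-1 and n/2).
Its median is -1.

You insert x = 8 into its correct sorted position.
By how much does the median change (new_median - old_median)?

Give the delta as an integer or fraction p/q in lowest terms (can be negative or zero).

Old median = -1
After inserting x = 8: new sorted = [-5, -4, -2, -1, 5, 6, 8, 11]
New median = 2
Delta = 2 - -1 = 3

Answer: 3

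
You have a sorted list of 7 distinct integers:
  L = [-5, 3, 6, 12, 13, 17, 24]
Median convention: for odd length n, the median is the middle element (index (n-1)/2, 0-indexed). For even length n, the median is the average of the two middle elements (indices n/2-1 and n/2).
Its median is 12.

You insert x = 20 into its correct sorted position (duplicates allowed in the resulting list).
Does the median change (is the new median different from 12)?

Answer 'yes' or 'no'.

Old median = 12
Insert x = 20
New median = 25/2
Changed? yes

Answer: yes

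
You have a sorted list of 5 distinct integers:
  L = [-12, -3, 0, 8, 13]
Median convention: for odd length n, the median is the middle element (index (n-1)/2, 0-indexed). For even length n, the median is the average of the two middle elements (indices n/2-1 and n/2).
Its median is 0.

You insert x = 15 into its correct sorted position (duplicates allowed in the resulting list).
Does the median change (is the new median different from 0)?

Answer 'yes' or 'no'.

Old median = 0
Insert x = 15
New median = 4
Changed? yes

Answer: yes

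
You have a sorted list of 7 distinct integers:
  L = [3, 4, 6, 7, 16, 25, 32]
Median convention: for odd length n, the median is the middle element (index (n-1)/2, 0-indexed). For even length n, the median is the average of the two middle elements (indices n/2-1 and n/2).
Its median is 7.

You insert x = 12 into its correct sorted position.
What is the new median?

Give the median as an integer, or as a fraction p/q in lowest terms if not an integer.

Answer: 19/2

Derivation:
Old list (sorted, length 7): [3, 4, 6, 7, 16, 25, 32]
Old median = 7
Insert x = 12
Old length odd (7). Middle was index 3 = 7.
New length even (8). New median = avg of two middle elements.
x = 12: 4 elements are < x, 3 elements are > x.
New sorted list: [3, 4, 6, 7, 12, 16, 25, 32]
New median = 19/2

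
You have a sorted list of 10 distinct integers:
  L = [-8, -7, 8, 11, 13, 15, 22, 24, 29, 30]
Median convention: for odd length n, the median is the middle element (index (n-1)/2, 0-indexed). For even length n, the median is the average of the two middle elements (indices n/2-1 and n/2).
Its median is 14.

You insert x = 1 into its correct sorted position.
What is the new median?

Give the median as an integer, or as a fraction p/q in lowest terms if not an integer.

Answer: 13

Derivation:
Old list (sorted, length 10): [-8, -7, 8, 11, 13, 15, 22, 24, 29, 30]
Old median = 14
Insert x = 1
Old length even (10). Middle pair: indices 4,5 = 13,15.
New length odd (11). New median = single middle element.
x = 1: 2 elements are < x, 8 elements are > x.
New sorted list: [-8, -7, 1, 8, 11, 13, 15, 22, 24, 29, 30]
New median = 13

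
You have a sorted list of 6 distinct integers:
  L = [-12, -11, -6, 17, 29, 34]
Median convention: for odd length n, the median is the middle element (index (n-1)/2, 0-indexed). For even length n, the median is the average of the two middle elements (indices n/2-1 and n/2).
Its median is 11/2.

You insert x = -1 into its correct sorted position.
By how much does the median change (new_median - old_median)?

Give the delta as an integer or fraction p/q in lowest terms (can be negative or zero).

Old median = 11/2
After inserting x = -1: new sorted = [-12, -11, -6, -1, 17, 29, 34]
New median = -1
Delta = -1 - 11/2 = -13/2

Answer: -13/2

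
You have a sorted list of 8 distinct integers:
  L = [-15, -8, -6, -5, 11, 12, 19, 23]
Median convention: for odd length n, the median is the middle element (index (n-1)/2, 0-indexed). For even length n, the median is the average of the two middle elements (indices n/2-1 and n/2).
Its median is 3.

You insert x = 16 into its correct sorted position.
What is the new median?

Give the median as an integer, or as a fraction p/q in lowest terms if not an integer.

Answer: 11

Derivation:
Old list (sorted, length 8): [-15, -8, -6, -5, 11, 12, 19, 23]
Old median = 3
Insert x = 16
Old length even (8). Middle pair: indices 3,4 = -5,11.
New length odd (9). New median = single middle element.
x = 16: 6 elements are < x, 2 elements are > x.
New sorted list: [-15, -8, -6, -5, 11, 12, 16, 19, 23]
New median = 11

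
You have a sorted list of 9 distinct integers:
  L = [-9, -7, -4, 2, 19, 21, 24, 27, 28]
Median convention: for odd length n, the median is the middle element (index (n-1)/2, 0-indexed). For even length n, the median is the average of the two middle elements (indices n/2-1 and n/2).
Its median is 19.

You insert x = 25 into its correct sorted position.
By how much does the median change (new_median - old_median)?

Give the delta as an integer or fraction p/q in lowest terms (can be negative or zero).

Old median = 19
After inserting x = 25: new sorted = [-9, -7, -4, 2, 19, 21, 24, 25, 27, 28]
New median = 20
Delta = 20 - 19 = 1

Answer: 1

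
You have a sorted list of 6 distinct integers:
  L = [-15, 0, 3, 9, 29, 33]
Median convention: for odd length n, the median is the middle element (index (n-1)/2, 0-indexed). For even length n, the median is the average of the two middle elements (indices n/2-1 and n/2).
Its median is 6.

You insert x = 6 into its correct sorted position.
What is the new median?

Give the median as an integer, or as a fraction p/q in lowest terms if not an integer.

Old list (sorted, length 6): [-15, 0, 3, 9, 29, 33]
Old median = 6
Insert x = 6
Old length even (6). Middle pair: indices 2,3 = 3,9.
New length odd (7). New median = single middle element.
x = 6: 3 elements are < x, 3 elements are > x.
New sorted list: [-15, 0, 3, 6, 9, 29, 33]
New median = 6

Answer: 6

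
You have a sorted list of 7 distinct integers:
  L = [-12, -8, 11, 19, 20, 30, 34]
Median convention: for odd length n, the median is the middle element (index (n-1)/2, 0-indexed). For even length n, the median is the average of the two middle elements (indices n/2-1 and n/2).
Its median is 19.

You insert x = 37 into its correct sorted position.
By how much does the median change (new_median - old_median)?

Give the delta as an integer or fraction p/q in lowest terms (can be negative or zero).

Answer: 1/2

Derivation:
Old median = 19
After inserting x = 37: new sorted = [-12, -8, 11, 19, 20, 30, 34, 37]
New median = 39/2
Delta = 39/2 - 19 = 1/2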